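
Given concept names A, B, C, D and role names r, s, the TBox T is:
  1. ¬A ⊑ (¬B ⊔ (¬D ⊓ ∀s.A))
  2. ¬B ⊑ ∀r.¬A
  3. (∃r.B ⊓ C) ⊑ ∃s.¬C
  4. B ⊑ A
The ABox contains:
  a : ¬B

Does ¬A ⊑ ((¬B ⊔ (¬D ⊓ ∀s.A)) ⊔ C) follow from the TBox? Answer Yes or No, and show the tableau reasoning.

Yes

1. ¬A ⊑ ((¬B ⊔ (¬D ⊓ ∀s.A)) ⊔ C)  ⇔  (¬A ⊓ ((B ⊓ (D ⊔ ∃s.¬A)) ⊓ ¬C)) unsat w.r.t. T
   all branches close; clash {A, ¬A} at x₀
2. Hence ¬A ⊑ ((¬B ⊔ (¬D ⊓ ∀s.A)) ⊔ C): entailed.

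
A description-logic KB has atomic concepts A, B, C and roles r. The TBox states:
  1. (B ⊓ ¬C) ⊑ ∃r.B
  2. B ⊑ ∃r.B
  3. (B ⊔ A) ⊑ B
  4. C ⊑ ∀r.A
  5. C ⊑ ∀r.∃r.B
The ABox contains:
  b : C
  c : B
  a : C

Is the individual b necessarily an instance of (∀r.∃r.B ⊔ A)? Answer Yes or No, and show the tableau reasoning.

1. b : (∀r.∃r.B ⊔ A)?  L(b) = {C} ∪ {(∃r.∀r.¬B ⊓ ¬A)}
   clash {B, ¬B} at an ∃-successor — b ∈ (∀r.∃r.B ⊔ A)
2. Hence b : (∀r.∃r.B ⊔ A): entailed.

Yes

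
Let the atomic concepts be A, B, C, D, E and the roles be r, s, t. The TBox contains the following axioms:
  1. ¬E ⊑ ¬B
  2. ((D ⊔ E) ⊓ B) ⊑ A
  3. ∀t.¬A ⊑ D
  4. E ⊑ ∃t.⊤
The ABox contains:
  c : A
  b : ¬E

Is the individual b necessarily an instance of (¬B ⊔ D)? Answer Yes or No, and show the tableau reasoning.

Yes

1. b : (¬B ⊔ D)?  L(b) = {¬E} ∪ {(B ⊓ ¬D)}
   clash {B, ¬B} at b — b ∈ (¬B ⊔ D)
2. Hence b : (¬B ⊔ D): entailed.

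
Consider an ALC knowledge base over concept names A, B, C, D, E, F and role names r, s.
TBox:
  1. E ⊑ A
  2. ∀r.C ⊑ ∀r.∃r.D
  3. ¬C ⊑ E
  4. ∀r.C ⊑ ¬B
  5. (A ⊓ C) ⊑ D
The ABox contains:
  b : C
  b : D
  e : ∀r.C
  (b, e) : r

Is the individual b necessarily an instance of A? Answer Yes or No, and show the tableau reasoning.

1. b : A?  L(b) = {C, D} ∪ {¬A}
   open: L(b) ⊇ {C, D, ¬A, ¬E, ∃r.¬C} (+ ∃-successors) — b ∉ A possible
2. Hence b : A: not entailed.

No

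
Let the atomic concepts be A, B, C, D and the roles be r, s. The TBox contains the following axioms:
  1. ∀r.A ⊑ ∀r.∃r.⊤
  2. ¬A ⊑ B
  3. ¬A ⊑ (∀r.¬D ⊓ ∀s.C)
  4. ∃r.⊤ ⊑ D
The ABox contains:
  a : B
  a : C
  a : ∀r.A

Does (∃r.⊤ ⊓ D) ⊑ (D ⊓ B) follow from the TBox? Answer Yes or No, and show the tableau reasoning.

No

1. (∃r.⊤ ⊓ D) ⊑ (D ⊓ B)  ⇔  ((∃r.⊤ ⊓ D) ⊓ (¬D ⊔ ¬B)) unsat w.r.t. T
   open: L(x₀) ⊇ {A, D, ¬B, ∃r.¬A, ∃r.⊤} (+ ∃-successors)
2. Hence (∃r.⊤ ⊓ D) ⊑ (D ⊓ B): not entailed.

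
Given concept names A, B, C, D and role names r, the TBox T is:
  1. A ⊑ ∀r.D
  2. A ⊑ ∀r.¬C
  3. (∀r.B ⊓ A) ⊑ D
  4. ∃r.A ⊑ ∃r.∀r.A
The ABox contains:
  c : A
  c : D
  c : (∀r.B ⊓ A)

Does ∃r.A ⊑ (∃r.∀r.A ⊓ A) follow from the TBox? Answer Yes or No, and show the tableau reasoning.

No

1. ∃r.A ⊑ (∃r.∀r.A ⊓ A)  ⇔  (∃r.A ⊓ (∀r.∃r.¬A ⊔ ¬A)) unsat w.r.t. T
   apply at x₀: ∃r.A⊑∃r.∀r.A
   open: L(x₀) ⊇ {¬A, ∃r.A, ∃r.∀r.A} (+ ∃-successors)
2. Hence ∃r.A ⊑ (∃r.∀r.A ⊓ A): not entailed.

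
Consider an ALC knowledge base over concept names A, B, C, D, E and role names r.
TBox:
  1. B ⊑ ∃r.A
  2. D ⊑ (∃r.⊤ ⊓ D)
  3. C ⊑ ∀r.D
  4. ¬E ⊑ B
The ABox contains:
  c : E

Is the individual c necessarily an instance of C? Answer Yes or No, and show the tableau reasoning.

1. c : C?  L(c) = {E} ∪ {¬C}
   open: L(c) ⊇ {E, ¬B, ¬C, ¬D} — c ∉ C possible
2. Hence c : C: not entailed.

No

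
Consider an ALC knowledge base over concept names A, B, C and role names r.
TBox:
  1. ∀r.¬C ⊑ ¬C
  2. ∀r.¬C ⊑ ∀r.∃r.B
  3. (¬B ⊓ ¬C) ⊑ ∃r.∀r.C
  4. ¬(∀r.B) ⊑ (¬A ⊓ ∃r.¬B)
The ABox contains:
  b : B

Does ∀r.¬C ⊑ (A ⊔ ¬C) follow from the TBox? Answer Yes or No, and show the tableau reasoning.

1. ∀r.¬C ⊑ (A ⊔ ¬C)  ⇔  (∀r.¬C ⊓ (¬A ⊓ C)) unsat w.r.t. T
   all branches close; clash {C, ¬C} at x₀
2. Hence ∀r.¬C ⊑ (A ⊔ ¬C): entailed.

Yes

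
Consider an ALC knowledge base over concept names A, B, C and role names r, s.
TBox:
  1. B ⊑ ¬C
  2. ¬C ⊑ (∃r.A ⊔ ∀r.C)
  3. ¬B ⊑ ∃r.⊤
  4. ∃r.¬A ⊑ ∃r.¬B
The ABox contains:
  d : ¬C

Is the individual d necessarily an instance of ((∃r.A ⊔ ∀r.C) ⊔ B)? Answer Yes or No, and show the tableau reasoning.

1. d : ((∃r.A ⊔ ∀r.C) ⊔ B)?  L(d) = {¬C} ∪ {((∀r.¬A ⊓ ∃r.¬C) ⊓ ¬B)}
   clash {C, ¬C} at an ∃-successor — d ∈ ((∃r.A ⊔ ∀r.C) ⊔ B)
2. Hence d : ((∃r.A ⊔ ∀r.C) ⊔ B): entailed.

Yes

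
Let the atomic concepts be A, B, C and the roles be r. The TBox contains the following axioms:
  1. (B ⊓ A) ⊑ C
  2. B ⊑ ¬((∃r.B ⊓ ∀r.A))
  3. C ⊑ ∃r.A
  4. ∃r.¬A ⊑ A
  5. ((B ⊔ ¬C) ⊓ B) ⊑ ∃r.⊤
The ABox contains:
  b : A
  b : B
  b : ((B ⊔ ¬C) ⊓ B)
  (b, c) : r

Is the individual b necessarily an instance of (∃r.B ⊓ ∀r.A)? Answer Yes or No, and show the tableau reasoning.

1. b : (∃r.B ⊓ ∀r.A)?  L(b) = {A, B, ((B ⊔ ¬C) ⊓ B)} ∪ {(∀r.¬B ⊔ ∃r.¬A)}
   apply at b: ((B ⊔ ¬C) ⊓ B)⊑∃r.⊤
   open: L(b) ⊇ {A, B, C, ∀r.¬B, ∃r.A, …} (+ ∃-successors) — b ∉ (∃r.B ⊓ ∀r.A) possible
2. Hence b : (∃r.B ⊓ ∀r.A): not entailed.

No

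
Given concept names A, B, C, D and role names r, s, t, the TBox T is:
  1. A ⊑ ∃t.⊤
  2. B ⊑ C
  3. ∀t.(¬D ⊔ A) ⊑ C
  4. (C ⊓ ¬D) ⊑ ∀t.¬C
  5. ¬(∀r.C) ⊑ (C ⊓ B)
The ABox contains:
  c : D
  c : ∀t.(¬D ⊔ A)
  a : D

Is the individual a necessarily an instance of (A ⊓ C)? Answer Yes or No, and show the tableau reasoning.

No

1. a : (A ⊓ C)?  L(a) = {D} ∪ {(¬A ⊔ ¬C)}
   open: L(a) ⊇ {D, ¬A, ¬B, ∀r.C, ∃t.(D ⊓ ¬A)} (+ ∃-successors) — a ∉ (A ⊓ C) possible
2. Hence a : (A ⊓ C): not entailed.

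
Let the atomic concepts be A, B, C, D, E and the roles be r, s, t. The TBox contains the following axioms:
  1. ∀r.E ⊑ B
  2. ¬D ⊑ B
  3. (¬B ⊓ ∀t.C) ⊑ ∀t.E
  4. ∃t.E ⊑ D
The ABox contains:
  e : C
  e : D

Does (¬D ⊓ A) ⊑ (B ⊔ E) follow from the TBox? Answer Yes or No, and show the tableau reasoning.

Yes

1. (¬D ⊓ A) ⊑ (B ⊔ E)  ⇔  ((¬D ⊓ A) ⊓ (¬B ⊓ ¬E)) unsat w.r.t. T
   all branches close; clash {B, ¬B} at x₀
2. Hence (¬D ⊓ A) ⊑ (B ⊔ E): entailed.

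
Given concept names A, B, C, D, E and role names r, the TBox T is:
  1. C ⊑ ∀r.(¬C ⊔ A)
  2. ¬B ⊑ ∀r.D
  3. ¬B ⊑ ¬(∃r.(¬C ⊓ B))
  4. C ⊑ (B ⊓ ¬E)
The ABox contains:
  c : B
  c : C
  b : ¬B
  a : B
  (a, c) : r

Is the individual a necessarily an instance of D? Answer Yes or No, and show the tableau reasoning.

No

1. a : D?  L(a) = {B} ∪ {¬D}
   open: L(a) ⊇ {B, ¬C, ¬D} — a ∉ D possible
2. Hence a : D: not entailed.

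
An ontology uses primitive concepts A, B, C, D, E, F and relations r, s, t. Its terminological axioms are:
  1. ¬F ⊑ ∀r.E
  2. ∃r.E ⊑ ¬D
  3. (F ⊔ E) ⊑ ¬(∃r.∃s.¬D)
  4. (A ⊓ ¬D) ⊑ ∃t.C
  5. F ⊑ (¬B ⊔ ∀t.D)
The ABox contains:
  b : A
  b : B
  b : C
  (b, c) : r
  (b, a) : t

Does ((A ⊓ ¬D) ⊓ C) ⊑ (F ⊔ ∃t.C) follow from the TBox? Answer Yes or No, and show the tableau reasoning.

1. ((A ⊓ ¬D) ⊓ C) ⊑ (F ⊔ ∃t.C)  ⇔  (((A ⊓ ¬D) ⊓ C) ⊓ (¬F ⊓ ∀t.¬C)) unsat w.r.t. T
   all branches close; clash {C, ¬C} at an ∃-successor
2. Hence ((A ⊓ ¬D) ⊓ C) ⊑ (F ⊔ ∃t.C): entailed.

Yes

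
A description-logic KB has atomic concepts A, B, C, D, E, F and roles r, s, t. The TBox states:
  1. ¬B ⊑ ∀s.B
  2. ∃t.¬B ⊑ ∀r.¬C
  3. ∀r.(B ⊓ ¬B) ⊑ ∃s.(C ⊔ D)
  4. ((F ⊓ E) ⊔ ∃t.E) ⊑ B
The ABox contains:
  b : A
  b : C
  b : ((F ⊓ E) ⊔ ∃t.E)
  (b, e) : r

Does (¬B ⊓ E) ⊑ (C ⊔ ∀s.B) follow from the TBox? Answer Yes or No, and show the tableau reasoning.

Yes

1. (¬B ⊓ E) ⊑ (C ⊔ ∀s.B)  ⇔  ((¬B ⊓ E) ⊓ (¬C ⊓ ∃s.¬B)) unsat w.r.t. T
   all branches close; clash {B, ¬B} at x₀
2. Hence (¬B ⊓ E) ⊑ (C ⊔ ∀s.B): entailed.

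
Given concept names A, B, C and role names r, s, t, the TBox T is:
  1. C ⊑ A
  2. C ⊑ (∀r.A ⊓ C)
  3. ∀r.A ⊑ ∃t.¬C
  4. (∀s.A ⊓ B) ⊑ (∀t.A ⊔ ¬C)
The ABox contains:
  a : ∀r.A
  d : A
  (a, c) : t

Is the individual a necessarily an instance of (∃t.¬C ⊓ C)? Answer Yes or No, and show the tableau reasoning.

No

1. a : (∃t.¬C ⊓ C)?  L(a) = {∀r.A} ∪ {(∀t.C ⊔ ¬C)}
   apply at a: ∀r.A⊑∃t.¬C
   open: L(a) ⊇ {¬C, ∀r.A, ∃s.¬A, ∃t.¬C} (+ ∃-successors) — a ∉ (∃t.¬C ⊓ C) possible
2. Hence a : (∃t.¬C ⊓ C): not entailed.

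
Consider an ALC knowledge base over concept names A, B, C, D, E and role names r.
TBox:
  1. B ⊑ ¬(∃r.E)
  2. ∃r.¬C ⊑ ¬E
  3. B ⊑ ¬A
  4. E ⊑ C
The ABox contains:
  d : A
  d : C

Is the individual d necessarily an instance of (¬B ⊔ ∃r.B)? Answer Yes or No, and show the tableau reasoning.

Yes

1. d : (¬B ⊔ ∃r.B)?  L(d) = {A, C} ∪ {(B ⊓ ∀r.¬B)}
   clash {A, ¬A} at d — d ∈ (¬B ⊔ ∃r.B)
2. Hence d : (¬B ⊔ ∃r.B): entailed.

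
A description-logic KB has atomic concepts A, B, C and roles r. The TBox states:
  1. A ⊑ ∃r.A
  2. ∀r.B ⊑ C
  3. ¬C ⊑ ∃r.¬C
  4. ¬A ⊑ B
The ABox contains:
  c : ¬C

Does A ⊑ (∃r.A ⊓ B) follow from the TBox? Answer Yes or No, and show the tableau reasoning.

1. A ⊑ (∃r.A ⊓ B)  ⇔  (A ⊓ (∀r.¬A ⊔ ¬B)) unsat w.r.t. T
   apply at x₀: A⊑∃r.A
   open: L(x₀) ⊇ {A, C, ¬B, ∃r.A} (+ ∃-successors)
2. Hence A ⊑ (∃r.A ⊓ B): not entailed.

No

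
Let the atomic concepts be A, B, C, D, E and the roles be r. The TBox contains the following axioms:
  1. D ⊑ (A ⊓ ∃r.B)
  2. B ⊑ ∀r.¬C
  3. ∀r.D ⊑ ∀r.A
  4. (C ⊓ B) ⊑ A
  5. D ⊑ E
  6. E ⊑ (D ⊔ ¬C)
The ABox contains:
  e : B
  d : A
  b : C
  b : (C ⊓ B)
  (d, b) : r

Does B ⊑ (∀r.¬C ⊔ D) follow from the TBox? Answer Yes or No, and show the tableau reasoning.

1. B ⊑ (∀r.¬C ⊔ D)  ⇔  (B ⊓ (∃r.C ⊓ ¬D)) unsat w.r.t. T
   all branches close; clash {C, ¬C} at an ∃-successor
2. Hence B ⊑ (∀r.¬C ⊔ D): entailed.

Yes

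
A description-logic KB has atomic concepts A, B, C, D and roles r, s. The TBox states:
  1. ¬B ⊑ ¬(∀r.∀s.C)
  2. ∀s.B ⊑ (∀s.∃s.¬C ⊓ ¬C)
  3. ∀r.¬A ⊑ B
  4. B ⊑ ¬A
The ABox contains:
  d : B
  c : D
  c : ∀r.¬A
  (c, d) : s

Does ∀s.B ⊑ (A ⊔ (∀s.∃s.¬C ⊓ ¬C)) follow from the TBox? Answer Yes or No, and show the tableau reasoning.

Yes

1. ∀s.B ⊑ (A ⊔ (∀s.∃s.¬C ⊓ ¬C))  ⇔  (∀s.B ⊓ (¬A ⊓ (∃s.∀s.C ⊔ C))) unsat w.r.t. T
   all branches close; clash {C, ¬C} at x₀
2. Hence ∀s.B ⊑ (A ⊔ (∀s.∃s.¬C ⊓ ¬C)): entailed.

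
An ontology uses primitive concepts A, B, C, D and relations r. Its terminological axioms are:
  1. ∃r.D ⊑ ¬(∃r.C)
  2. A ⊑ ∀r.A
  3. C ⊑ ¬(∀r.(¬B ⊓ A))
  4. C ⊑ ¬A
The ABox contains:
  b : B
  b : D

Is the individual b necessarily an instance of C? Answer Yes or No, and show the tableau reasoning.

1. b : C?  L(b) = {B, D} ∪ {¬C}
   open: L(b) ⊇ {B, D, ¬A, ¬C, ∀r.¬D} — b ∉ C possible
2. Hence b : C: not entailed.

No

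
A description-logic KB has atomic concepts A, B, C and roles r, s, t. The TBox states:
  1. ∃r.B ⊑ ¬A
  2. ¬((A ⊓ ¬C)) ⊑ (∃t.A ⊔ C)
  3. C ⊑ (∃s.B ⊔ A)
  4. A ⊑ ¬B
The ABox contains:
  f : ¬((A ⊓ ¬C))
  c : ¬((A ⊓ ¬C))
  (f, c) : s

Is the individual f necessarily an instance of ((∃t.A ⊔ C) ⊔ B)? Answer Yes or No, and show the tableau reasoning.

1. f : ((∃t.A ⊔ C) ⊔ B)?  L(f) = {¬((A ⊓ ¬C))} ∪ {((∀t.¬A ⊓ ¬C) ⊓ ¬B)}
   clash {C, ¬C} at f — f ∈ ((∃t.A ⊔ C) ⊔ B)
2. Hence f : ((∃t.A ⊔ C) ⊔ B): entailed.

Yes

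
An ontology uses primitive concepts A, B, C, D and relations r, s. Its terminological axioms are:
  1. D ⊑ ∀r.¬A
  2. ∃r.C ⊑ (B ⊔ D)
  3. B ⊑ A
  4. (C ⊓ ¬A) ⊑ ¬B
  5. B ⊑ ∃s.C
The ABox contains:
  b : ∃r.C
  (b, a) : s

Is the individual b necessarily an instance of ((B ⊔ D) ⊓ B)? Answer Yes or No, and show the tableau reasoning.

1. b : ((B ⊔ D) ⊓ B)?  L(b) = {∃r.C} ∪ {((¬B ⊓ ¬D) ⊔ ¬B)}
   apply at b: ∃r.C⊑(B ⊔ D)
   open: L(b) ⊇ {D, ¬B, ∀r.¬A, ∃r.C} (+ ∃-successors) — b ∉ ((B ⊔ D) ⊓ B) possible
2. Hence b : ((B ⊔ D) ⊓ B): not entailed.

No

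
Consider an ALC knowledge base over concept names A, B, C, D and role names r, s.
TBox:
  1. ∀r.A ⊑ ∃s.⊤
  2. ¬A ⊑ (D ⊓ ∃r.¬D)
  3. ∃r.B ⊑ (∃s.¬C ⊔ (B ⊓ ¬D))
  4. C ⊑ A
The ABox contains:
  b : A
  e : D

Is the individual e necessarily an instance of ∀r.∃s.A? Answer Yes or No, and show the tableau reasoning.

No

1. e : ∀r.∃s.A?  L(e) = {D} ∪ {∃r.∀s.¬A}
   open: L(e) ⊇ {A, D, ¬C, ∀r.¬B, ∃r.¬A, …} (+ ∃-successors) — e ∉ ∀r.∃s.A possible
2. Hence e : ∀r.∃s.A: not entailed.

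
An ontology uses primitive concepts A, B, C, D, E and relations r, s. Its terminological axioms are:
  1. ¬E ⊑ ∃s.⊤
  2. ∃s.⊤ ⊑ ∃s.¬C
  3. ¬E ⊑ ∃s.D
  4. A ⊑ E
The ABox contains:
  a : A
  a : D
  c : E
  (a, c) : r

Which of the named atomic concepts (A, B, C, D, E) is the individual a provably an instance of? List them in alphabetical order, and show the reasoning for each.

1. a : A?  L(a) = {A, D} ∪ {¬A}
   clash {A, ¬A} at a — a ∈ A
2. a : B?  L(a) = {A, D} ∪ {¬B}
   apply at a: A⊑E
   open: L(a) ⊇ {A, D, E, ¬B, ∀s.⊥} — a ∉ B possible
3. a : C?  L(a) = {A, D} ∪ {¬C}
   apply at a: A⊑E
   open: L(a) ⊇ {A, D, E, ¬C, ∀s.⊥} — a ∉ C possible
4. a : D?  L(a) = {A, D} ∪ {¬D}
   clash {D, ¬D} at a — a ∈ D
5. a : E?  L(a) = {A, D} ∪ {¬E}
   clash {E, ¬E} at a — a ∈ E
6. Entailed for a: {A, D, E}

{A, D, E}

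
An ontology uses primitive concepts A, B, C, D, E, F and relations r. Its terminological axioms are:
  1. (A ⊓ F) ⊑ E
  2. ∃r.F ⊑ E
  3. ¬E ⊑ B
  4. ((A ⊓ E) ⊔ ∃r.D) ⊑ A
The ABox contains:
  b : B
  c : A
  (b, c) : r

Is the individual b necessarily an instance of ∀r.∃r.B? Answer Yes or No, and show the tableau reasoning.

No

1. b : ∀r.∃r.B?  L(b) = {B} ∪ {∃r.∀r.¬B}
   open: L(b) ⊇ {B, ¬A, ∀r.¬D, ∀r.¬F, ∃r.∀r.¬B} (+ ∃-successors) — b ∉ ∀r.∃r.B possible
2. Hence b : ∀r.∃r.B: not entailed.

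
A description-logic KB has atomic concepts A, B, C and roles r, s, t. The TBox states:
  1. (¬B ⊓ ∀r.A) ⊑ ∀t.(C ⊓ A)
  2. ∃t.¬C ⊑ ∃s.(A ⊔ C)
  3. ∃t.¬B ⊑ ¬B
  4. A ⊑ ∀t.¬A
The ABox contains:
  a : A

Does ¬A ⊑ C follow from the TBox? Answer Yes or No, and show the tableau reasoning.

1. ¬A ⊑ C  ⇔  (¬A ⊓ ¬C) unsat w.r.t. T
   open: L(x₀) ⊇ {B, ¬A, ¬C, ∀t.B, ∀t.C}
2. Hence ¬A ⊑ C: not entailed.

No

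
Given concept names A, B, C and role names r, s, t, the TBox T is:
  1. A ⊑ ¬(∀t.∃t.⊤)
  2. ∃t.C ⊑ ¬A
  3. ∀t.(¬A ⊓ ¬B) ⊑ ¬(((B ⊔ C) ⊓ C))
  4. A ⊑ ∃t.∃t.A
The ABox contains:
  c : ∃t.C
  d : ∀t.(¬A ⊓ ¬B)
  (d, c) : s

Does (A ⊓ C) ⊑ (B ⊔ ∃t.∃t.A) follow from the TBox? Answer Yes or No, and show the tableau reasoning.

Yes

1. (A ⊓ C) ⊑ (B ⊔ ∃t.∃t.A)  ⇔  ((A ⊓ C) ⊓ (¬B ⊓ ∀t.∀t.¬A)) unsat w.r.t. T
   all branches close; clash {A, ¬A} at x₀
2. Hence (A ⊓ C) ⊑ (B ⊔ ∃t.∃t.A): entailed.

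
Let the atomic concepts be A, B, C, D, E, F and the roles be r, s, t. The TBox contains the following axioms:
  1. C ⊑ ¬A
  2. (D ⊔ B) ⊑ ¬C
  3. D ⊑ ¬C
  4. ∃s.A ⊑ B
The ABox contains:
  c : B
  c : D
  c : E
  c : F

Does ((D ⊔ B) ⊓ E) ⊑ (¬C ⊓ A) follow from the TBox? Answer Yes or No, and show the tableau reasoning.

1. ((D ⊔ B) ⊓ E) ⊑ (¬C ⊓ A)  ⇔  (((D ⊔ B) ⊓ E) ⊓ (C ⊔ ¬A)) unsat w.r.t. T
   apply at x₀: (D ⊔ B)⊑¬C
   open: L(x₀) ⊇ {D, E, ¬A, ¬C, ∀s.¬A}
2. Hence ((D ⊔ B) ⊓ E) ⊑ (¬C ⊓ A): not entailed.

No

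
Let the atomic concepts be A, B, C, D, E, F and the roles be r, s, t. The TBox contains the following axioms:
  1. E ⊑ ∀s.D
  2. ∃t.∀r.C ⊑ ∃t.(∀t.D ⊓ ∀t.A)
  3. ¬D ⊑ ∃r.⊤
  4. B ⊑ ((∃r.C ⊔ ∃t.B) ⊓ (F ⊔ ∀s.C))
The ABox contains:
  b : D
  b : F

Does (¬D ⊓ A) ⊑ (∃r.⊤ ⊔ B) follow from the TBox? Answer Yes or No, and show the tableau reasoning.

1. (¬D ⊓ A) ⊑ (∃r.⊤ ⊔ B)  ⇔  ((¬D ⊓ A) ⊓ (∀r.⊥ ⊓ ¬B)) unsat w.r.t. T
   all branches close; clash ⊥ at an ∃-successor
2. Hence (¬D ⊓ A) ⊑ (∃r.⊤ ⊔ B): entailed.

Yes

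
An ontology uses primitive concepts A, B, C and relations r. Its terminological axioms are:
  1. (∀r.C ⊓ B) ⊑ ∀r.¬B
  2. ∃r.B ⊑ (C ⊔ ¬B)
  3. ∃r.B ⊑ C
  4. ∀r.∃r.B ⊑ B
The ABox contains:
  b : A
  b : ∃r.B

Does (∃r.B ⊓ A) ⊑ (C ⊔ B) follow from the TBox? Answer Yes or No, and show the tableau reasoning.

1. (∃r.B ⊓ A) ⊑ (C ⊔ B)  ⇔  ((∃r.B ⊓ A) ⊓ (¬C ⊓ ¬B)) unsat w.r.t. T
   all branches close; clash {C, ¬C} at x₀
2. Hence (∃r.B ⊓ A) ⊑ (C ⊔ B): entailed.

Yes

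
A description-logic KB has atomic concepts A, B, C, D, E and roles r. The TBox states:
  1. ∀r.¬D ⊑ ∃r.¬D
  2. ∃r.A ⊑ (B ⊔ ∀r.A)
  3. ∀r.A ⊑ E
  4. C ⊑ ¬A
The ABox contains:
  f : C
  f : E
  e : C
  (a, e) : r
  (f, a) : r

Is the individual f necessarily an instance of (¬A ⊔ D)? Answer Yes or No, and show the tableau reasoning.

Yes

1. f : (¬A ⊔ D)?  L(f) = {C, E} ∪ {(A ⊓ ¬D)}
   clash {A, ¬A} at f — f ∈ (¬A ⊔ D)
2. Hence f : (¬A ⊔ D): entailed.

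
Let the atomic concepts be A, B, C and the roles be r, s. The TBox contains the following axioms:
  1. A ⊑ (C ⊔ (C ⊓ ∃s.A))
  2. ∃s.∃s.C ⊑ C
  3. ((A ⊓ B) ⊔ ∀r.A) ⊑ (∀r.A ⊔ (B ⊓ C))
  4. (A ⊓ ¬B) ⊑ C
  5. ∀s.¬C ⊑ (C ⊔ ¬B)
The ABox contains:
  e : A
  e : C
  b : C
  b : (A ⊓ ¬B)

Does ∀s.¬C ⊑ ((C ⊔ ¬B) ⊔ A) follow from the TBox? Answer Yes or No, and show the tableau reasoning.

Yes

1. ∀s.¬C ⊑ ((C ⊔ ¬B) ⊔ A)  ⇔  (∀s.¬C ⊓ ((¬C ⊓ B) ⊓ ¬A)) unsat w.r.t. T
   all branches close; clash {C, ¬C} at x₀
2. Hence ∀s.¬C ⊑ ((C ⊔ ¬B) ⊔ A): entailed.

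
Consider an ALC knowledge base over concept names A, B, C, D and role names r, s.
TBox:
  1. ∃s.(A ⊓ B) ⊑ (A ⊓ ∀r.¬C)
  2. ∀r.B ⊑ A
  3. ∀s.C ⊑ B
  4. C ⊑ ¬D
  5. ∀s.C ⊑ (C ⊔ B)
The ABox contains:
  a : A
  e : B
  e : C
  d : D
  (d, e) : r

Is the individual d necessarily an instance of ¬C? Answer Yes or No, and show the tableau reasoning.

Yes

1. d : ¬C?  L(d) = {D} ∪ {C}
   clash {D, ¬D} at d — d ∈ ¬C
2. Hence d : ¬C: entailed.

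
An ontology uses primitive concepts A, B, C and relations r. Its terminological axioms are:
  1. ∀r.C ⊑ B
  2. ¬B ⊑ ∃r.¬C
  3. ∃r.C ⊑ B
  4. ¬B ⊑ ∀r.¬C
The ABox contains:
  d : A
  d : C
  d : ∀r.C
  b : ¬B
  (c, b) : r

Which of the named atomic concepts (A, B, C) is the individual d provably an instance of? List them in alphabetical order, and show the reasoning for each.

{A, B, C}

1. d : A?  L(d) = {A, C, ∀r.C} ∪ {¬A}
   clash {A, ¬A} at d — d ∈ A
2. d : B?  L(d) = {A, C, ∀r.C} ∪ {¬B}
   clash {C, ¬C} at an ∃-successor — d ∈ B
3. d : C?  L(d) = {A, C, ∀r.C} ∪ {¬C}
   clash {C, ¬C} at d — d ∈ C
4. Entailed for d: {A, B, C}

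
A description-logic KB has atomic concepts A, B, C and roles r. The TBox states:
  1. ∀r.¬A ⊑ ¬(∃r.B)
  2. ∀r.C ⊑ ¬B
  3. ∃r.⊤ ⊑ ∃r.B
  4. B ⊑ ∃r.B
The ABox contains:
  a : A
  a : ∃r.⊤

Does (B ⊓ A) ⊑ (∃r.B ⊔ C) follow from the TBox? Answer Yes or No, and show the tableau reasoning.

Yes

1. (B ⊓ A) ⊑ (∃r.B ⊔ C)  ⇔  ((B ⊓ A) ⊓ (∀r.¬B ⊓ ¬C)) unsat w.r.t. T
   all branches close; clash {B, ¬B} at x₀
2. Hence (B ⊓ A) ⊑ (∃r.B ⊔ C): entailed.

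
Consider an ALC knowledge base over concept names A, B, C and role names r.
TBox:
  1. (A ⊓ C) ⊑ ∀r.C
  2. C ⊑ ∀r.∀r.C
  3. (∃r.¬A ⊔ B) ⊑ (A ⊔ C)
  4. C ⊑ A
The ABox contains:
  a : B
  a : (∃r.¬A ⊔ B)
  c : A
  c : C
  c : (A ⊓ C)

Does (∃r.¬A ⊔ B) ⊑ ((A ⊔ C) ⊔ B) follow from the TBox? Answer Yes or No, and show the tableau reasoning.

1. (∃r.¬A ⊔ B) ⊑ ((A ⊔ C) ⊔ B)  ⇔  ((∃r.¬A ⊔ B) ⊓ ((¬A ⊓ ¬C) ⊓ ¬B)) unsat w.r.t. T
   all branches close; clash {C, ¬C} at x₀
2. Hence (∃r.¬A ⊔ B) ⊑ ((A ⊔ C) ⊔ B): entailed.

Yes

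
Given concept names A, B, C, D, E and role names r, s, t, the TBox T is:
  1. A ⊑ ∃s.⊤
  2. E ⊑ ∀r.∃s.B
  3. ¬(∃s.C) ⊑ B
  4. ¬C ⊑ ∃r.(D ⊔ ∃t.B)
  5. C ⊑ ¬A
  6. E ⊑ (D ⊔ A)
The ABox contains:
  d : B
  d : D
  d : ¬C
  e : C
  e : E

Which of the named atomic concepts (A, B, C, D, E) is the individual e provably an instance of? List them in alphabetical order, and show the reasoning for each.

1. e : A?  L(e) = {C, E} ∪ {¬A}
   apply at e: E⊑∀r.∃s.B; E⊑(D ⊔ A)
   open: L(e) ⊇ {C, D, E, ¬A, ∀r.∃s.B, …} (+ ∃-successors) — e ∉ A possible
2. e : B?  L(e) = {C, E} ∪ {¬B}
   apply at e: E⊑∀r.∃s.B; C⊑¬A; E⊑(D ⊔ A)
   open: L(e) ⊇ {C, D, E, ¬A, ¬B, …} (+ ∃-successors) — e ∉ B possible
3. e : C?  L(e) = {C, E} ∪ {¬C}
   clash {C, ¬C} at e — e ∈ C
4. e : D?  L(e) = {C, E} ∪ {¬D}
   clash {A, ¬A} at e — e ∈ D
5. e : E?  L(e) = {C, E} ∪ {¬E}
   clash {E, ¬E} at e — e ∈ E
6. Entailed for e: {C, D, E}

{C, D, E}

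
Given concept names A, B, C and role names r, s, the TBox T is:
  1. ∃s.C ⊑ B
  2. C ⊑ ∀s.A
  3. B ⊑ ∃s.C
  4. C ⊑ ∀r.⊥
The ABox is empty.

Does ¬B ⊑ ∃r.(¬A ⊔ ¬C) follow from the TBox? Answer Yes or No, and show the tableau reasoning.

1. ¬B ⊑ ∃r.(¬A ⊔ ¬C)  ⇔  (¬B ⊓ ∀r.(A ⊓ C)) unsat w.r.t. T
   open: L(x₀) ⊇ {¬B, ¬C, ∀r.(A ⊓ C), ∀s.¬C}
2. Hence ¬B ⊑ ∃r.(¬A ⊔ ¬C): not entailed.

No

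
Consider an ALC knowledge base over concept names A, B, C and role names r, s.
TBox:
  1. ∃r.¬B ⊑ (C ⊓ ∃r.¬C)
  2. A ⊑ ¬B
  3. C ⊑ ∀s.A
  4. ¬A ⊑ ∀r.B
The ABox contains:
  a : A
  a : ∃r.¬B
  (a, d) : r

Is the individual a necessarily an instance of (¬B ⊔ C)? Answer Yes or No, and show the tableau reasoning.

1. a : (¬B ⊔ C)?  L(a) = {A, ∃r.¬B} ∪ {(B ⊓ ¬C)}
   clash {B, ¬B} at a — a ∈ (¬B ⊔ C)
2. Hence a : (¬B ⊔ C): entailed.

Yes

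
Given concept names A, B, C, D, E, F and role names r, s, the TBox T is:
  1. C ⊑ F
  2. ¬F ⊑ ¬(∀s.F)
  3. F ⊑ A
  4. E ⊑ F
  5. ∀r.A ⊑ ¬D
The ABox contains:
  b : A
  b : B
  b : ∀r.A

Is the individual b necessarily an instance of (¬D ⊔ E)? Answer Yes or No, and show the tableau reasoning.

Yes

1. b : (¬D ⊔ E)?  L(b) = {A, B, ∀r.A} ∪ {(D ⊓ ¬E)}
   clash {D, ¬D} at b — b ∈ (¬D ⊔ E)
2. Hence b : (¬D ⊔ E): entailed.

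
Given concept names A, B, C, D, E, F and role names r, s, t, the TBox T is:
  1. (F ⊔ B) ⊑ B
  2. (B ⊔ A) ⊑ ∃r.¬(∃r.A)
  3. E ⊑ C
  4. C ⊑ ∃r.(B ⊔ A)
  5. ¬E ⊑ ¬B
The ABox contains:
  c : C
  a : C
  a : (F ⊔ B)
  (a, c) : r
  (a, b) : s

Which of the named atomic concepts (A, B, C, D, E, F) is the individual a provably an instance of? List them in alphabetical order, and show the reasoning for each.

{B, C, E}

1. a : A?  L(a) = {C, (F ⊔ B)} ∪ {¬A}
   apply at a: (F ⊔ B)⊑B; C⊑∃r.(B ⊔ A)
   open: L(a) ⊇ {B, C, E, F, ¬A, …} (+ ∃-successors) — a ∉ A possible
2. a : B?  L(a) = {C, (F ⊔ B)} ∪ {¬B}
   clash {B, ¬B} at a — a ∈ B
3. a : C?  L(a) = {C, (F ⊔ B)} ∪ {¬C}
   clash {C, ¬C} at a — a ∈ C
4. a : D?  L(a) = {C, (F ⊔ B)} ∪ {¬D}
   apply at a: (F ⊔ B)⊑B; C⊑∃r.(B ⊔ A)
   open: L(a) ⊇ {B, C, E, F, ¬D, …} (+ ∃-successors) — a ∉ D possible
5. a : E?  L(a) = {C, (F ⊔ B)} ∪ {¬E}
   clash {B, ¬B} at a — a ∈ E
6. a : F?  L(a) = {C, (F ⊔ B)} ∪ {¬F}
   apply at a: (F ⊔ B)⊑B; C⊑∃r.(B ⊔ A)
   open: L(a) ⊇ {B, C, E, ¬F, ∃r.(B ⊔ A), …} (+ ∃-successors) — a ∉ F possible
7. Entailed for a: {B, C, E}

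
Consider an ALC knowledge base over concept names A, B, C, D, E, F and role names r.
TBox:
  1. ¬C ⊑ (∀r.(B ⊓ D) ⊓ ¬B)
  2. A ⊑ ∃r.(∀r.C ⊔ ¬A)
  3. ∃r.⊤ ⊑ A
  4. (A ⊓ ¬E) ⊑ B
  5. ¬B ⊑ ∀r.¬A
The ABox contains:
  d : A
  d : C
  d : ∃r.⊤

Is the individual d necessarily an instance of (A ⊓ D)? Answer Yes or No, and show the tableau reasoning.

1. d : (A ⊓ D)?  L(d) = {A, C, ∃r.⊤} ∪ {(¬A ⊔ ¬D)}
   apply at d: A⊑∃r.(∀r.C ⊔ ¬A)
   open: L(d) ⊇ {A, B, C, E, ¬D, …} (+ ∃-successors) — d ∉ (A ⊓ D) possible
2. Hence d : (A ⊓ D): not entailed.

No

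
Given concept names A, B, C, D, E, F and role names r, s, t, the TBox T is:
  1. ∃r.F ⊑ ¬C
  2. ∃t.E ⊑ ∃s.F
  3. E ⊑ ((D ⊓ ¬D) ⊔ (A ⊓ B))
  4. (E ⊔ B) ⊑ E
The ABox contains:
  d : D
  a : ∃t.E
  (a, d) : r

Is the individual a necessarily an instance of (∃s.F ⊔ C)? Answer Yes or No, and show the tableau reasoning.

1. a : (∃s.F ⊔ C)?  L(a) = {∃t.E} ∪ {(∀s.¬F ⊓ ¬C)}
   clash {F, ¬F} at an ∃-successor — a ∈ (∃s.F ⊔ C)
2. Hence a : (∃s.F ⊔ C): entailed.

Yes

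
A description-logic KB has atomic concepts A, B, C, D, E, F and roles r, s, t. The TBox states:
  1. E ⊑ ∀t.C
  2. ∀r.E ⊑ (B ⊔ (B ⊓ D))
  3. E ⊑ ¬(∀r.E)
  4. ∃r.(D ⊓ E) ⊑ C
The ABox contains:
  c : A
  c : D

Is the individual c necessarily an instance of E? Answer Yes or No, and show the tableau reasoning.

No

1. c : E?  L(c) = {A, D} ∪ {¬E}
   open: L(c) ⊇ {A, D, ¬E, ∀r.(¬D ⊔ ¬E), ∃r.¬E} (+ ∃-successors) — c ∉ E possible
2. Hence c : E: not entailed.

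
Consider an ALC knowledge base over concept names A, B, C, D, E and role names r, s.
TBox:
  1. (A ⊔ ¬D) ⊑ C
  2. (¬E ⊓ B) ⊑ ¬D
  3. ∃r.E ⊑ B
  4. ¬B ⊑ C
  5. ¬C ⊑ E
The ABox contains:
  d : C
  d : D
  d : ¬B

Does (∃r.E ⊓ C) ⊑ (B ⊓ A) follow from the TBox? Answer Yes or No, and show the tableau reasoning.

1. (∃r.E ⊓ C) ⊑ (B ⊓ A)  ⇔  ((∃r.E ⊓ C) ⊓ (¬B ⊔ ¬A)) unsat w.r.t. T
   apply at x₀: ∃r.E⊑B
   open: L(x₀) ⊇ {B, C, E, ¬A, ∃r.E} (+ ∃-successors)
2. Hence (∃r.E ⊓ C) ⊑ (B ⊓ A): not entailed.

No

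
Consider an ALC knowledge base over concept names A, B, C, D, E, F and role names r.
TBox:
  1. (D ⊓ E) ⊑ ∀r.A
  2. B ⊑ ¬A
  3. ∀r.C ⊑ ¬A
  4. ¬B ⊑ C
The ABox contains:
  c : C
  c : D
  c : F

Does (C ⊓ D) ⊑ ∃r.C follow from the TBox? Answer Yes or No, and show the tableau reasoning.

No

1. (C ⊓ D) ⊑ ∃r.C  ⇔  ((C ⊓ D) ⊓ ∀r.¬C) unsat w.r.t. T
   open: L(x₀) ⊇ {C, D, ¬B, ¬E, ∀r.¬C, …} (+ ∃-successors)
2. Hence (C ⊓ D) ⊑ ∃r.C: not entailed.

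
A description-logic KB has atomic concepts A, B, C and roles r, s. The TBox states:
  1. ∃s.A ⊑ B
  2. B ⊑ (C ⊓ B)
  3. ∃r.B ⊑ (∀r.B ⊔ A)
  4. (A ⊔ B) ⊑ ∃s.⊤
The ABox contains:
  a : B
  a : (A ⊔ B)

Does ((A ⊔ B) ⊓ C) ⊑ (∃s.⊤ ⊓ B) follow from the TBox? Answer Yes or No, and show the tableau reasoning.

No

1. ((A ⊔ B) ⊓ C) ⊑ (∃s.⊤ ⊓ B)  ⇔  (((A ⊔ B) ⊓ C) ⊓ (∀s.⊥ ⊔ ¬B)) unsat w.r.t. T
   apply at x₀: (A ⊔ B)⊑∃s.⊤
   open: L(x₀) ⊇ {A, C, ¬B, ∀r.¬B, ∀s.¬A, …} (+ ∃-successors)
2. Hence ((A ⊔ B) ⊓ C) ⊑ (∃s.⊤ ⊓ B): not entailed.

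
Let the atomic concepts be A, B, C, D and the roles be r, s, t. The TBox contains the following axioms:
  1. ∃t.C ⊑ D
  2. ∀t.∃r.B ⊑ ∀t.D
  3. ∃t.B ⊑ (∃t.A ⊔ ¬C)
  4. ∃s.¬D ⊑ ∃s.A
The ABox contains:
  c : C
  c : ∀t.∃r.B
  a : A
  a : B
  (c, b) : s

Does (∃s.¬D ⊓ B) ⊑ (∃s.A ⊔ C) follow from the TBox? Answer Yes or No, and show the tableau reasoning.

1. (∃s.¬D ⊓ B) ⊑ (∃s.A ⊔ C)  ⇔  ((∃s.¬D ⊓ B) ⊓ (∀s.¬A ⊓ ¬C)) unsat w.r.t. T
   all branches close; clash {A, ¬A} at an ∃-successor
2. Hence (∃s.¬D ⊓ B) ⊑ (∃s.A ⊔ C): entailed.

Yes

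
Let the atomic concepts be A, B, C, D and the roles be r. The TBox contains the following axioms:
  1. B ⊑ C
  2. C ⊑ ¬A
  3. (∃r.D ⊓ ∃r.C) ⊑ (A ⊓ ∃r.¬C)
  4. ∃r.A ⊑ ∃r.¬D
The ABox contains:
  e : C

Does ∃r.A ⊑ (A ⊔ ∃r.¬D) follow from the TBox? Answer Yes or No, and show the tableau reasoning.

1. ∃r.A ⊑ (A ⊔ ∃r.¬D)  ⇔  (∃r.A ⊓ (¬A ⊓ ∀r.D)) unsat w.r.t. T
   all branches close; clash {A, ¬A} at x₀
2. Hence ∃r.A ⊑ (A ⊔ ∃r.¬D): entailed.

Yes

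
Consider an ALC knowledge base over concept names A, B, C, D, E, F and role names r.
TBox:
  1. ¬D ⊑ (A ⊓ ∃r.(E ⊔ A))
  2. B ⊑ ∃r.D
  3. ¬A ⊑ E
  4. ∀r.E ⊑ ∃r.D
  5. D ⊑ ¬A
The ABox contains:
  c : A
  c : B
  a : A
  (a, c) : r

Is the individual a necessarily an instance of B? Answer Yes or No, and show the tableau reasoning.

1. a : B?  L(a) = {A} ∪ {¬B}
   open: L(a) ⊇ {A, ¬B, ¬D, ∃r.(E ⊔ A), ∃r.¬E} (+ ∃-successors) — a ∉ B possible
2. Hence a : B: not entailed.

No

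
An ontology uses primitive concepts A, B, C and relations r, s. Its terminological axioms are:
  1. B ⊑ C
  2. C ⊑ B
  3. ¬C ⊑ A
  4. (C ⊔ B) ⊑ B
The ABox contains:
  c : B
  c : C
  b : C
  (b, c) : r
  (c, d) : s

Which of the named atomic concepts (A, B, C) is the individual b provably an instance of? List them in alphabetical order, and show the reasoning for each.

1. b : A?  L(b) = {C} ∪ {¬A}
   apply at b: C⊑B
   open: L(b) ⊇ {B, C, ¬A} — b ∉ A possible
2. b : B?  L(b) = {C} ∪ {¬B}
   clash {B, ¬B} at b — b ∈ B
3. b : C?  L(b) = {C} ∪ {¬C}
   clash {C, ¬C} at b — b ∈ C
4. Entailed for b: {B, C}

{B, C}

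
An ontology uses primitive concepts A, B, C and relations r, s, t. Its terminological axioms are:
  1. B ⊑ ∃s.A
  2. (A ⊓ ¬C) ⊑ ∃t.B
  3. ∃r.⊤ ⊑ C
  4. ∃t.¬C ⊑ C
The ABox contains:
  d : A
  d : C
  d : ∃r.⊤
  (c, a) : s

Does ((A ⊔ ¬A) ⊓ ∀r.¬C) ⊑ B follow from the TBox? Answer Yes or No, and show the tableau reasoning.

1. ((A ⊔ ¬A) ⊓ ∀r.¬C) ⊑ B  ⇔  (((A ⊔ ¬A) ⊓ ∀r.¬C) ⊓ ¬B) unsat w.r.t. T
   open: L(x₀) ⊇ {A, C, ¬B, ∀r.¬C, ∀r.⊥, …}
2. Hence ((A ⊔ ¬A) ⊓ ∀r.¬C) ⊑ B: not entailed.

No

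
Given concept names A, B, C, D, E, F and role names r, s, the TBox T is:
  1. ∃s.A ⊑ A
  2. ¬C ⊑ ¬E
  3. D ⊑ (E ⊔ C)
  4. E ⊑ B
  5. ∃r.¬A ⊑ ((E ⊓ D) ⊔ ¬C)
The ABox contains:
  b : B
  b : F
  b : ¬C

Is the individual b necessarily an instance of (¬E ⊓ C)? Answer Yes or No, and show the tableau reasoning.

No

1. b : (¬E ⊓ C)?  L(b) = {B, F, ¬C} ∪ {(E ⊔ ¬C)}
   apply at b: ¬C⊑¬E
   open: L(b) ⊇ {B, F, ¬C, ¬D, ¬E, …} — b ∉ (¬E ⊓ C) possible
2. Hence b : (¬E ⊓ C): not entailed.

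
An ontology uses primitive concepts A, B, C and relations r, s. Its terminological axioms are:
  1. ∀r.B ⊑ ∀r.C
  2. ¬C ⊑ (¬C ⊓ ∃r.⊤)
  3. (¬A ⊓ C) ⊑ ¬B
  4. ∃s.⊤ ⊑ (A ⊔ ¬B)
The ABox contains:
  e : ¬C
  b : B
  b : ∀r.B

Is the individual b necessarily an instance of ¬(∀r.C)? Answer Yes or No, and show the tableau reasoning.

1. b : ¬(∀r.C)?  L(b) = {B, ∀r.B} ∪ {∀r.C}
   open: L(b) ⊇ {A, B, C, ∀r.B, ∀r.C, …} — b ∉ ¬(∀r.C) possible
2. Hence b : ¬(∀r.C): not entailed.

No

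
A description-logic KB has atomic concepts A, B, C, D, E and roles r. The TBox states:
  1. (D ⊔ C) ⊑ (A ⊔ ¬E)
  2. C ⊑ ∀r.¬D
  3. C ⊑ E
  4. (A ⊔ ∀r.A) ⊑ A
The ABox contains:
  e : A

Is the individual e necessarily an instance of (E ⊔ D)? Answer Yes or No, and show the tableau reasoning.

1. e : (E ⊔ D)?  L(e) = {A} ∪ {(¬E ⊓ ¬D)}
   open: L(e) ⊇ {A, ¬C, ¬D, ¬E} — e ∉ (E ⊔ D) possible
2. Hence e : (E ⊔ D): not entailed.

No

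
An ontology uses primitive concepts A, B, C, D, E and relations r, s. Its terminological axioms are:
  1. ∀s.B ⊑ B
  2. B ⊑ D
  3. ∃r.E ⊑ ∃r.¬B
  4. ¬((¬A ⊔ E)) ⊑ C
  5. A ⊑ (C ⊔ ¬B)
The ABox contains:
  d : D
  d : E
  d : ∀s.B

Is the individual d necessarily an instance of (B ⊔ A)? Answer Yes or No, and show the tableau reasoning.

Yes

1. d : (B ⊔ A)?  L(d) = {D, E, ∀s.B} ∪ {(¬B ⊓ ¬A)}
   clash {B, ¬B} at d — d ∈ (B ⊔ A)
2. Hence d : (B ⊔ A): entailed.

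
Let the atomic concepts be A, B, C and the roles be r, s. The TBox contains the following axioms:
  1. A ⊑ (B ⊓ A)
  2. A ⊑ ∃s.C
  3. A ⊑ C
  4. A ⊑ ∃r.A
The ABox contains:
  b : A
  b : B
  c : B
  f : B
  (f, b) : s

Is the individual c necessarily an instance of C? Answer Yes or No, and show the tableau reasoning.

No

1. c : C?  L(c) = {B} ∪ {¬C}
   open: L(c) ⊇ {B, ¬A, ¬C} — c ∉ C possible
2. Hence c : C: not entailed.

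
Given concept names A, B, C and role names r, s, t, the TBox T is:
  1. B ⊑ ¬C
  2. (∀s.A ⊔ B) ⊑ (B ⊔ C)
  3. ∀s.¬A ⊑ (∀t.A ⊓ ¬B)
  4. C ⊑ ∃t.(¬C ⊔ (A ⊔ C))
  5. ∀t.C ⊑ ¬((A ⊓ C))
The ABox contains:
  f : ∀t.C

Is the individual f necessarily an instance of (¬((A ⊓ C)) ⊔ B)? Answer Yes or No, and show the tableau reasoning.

Yes

1. f : (¬((A ⊓ C)) ⊔ B)?  L(f) = {∀t.C} ∪ {((A ⊓ C) ⊓ ¬B)}
   clash {C, ¬C} at f — f ∈ (¬((A ⊓ C)) ⊔ B)
2. Hence f : (¬((A ⊓ C)) ⊔ B): entailed.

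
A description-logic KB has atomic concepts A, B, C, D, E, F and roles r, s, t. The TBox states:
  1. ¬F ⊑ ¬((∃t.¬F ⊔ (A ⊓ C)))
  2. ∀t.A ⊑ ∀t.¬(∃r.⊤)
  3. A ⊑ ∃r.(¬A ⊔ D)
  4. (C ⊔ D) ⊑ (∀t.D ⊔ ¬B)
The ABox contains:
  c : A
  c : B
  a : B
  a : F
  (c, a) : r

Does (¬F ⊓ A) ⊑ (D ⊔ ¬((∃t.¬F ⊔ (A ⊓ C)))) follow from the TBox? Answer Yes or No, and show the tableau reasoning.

1. (¬F ⊓ A) ⊑ (D ⊔ ¬((∃t.¬F ⊔ (A ⊓ C))))  ⇔  ((¬F ⊓ A) ⊓ (¬D ⊓ (∃t.¬F ⊔ (A ⊓ C)))) unsat w.r.t. T
   all branches close; clash {C, ¬C} at x₀
2. Hence (¬F ⊓ A) ⊑ (D ⊔ ¬((∃t.¬F ⊔ (A ⊓ C)))): entailed.

Yes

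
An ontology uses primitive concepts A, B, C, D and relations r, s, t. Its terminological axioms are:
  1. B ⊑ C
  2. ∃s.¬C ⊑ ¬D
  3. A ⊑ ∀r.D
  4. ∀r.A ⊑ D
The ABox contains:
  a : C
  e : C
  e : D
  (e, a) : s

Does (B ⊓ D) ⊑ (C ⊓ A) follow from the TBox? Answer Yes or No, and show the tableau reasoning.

No

1. (B ⊓ D) ⊑ (C ⊓ A)  ⇔  ((B ⊓ D) ⊓ (¬C ⊔ ¬A)) unsat w.r.t. T
   apply at x₀: B⊑C
   open: L(x₀) ⊇ {B, C, D, ¬A, ∀s.C}
2. Hence (B ⊓ D) ⊑ (C ⊓ A): not entailed.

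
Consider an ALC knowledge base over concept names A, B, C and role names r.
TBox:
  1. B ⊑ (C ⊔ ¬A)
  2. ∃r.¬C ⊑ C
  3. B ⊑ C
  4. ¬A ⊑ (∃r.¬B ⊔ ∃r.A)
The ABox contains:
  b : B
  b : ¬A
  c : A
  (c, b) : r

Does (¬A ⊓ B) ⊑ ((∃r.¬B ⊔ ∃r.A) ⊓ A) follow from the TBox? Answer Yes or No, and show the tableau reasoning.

No

1. (¬A ⊓ B) ⊑ ((∃r.¬B ⊔ ∃r.A) ⊓ A)  ⇔  ((¬A ⊓ B) ⊓ ((∀r.B ⊓ ∀r.¬A) ⊔ ¬A)) unsat w.r.t. T
   apply at x₀: B⊑(C ⊔ ¬A); B⊑C; ¬A⊑(∃r.¬B ⊔ ∃r.A)
   open: L(x₀) ⊇ {B, C, ¬A, ∃r.¬B} (+ ∃-successors)
2. Hence (¬A ⊓ B) ⊑ ((∃r.¬B ⊔ ∃r.A) ⊓ A): not entailed.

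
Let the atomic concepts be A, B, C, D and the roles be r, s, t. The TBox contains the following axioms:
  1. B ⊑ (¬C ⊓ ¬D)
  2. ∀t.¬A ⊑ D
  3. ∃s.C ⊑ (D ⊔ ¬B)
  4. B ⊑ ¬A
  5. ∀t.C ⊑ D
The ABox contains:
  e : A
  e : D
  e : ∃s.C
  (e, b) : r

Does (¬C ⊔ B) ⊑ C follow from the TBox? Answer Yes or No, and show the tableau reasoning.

No

1. (¬C ⊔ B) ⊑ C  ⇔  ((¬C ⊔ B) ⊓ ¬C) unsat w.r.t. T
   open: L(x₀) ⊇ {¬B, ¬C, ∀s.¬C, ∃t.A, ∃t.¬C} (+ ∃-successors)
2. Hence (¬C ⊔ B) ⊑ C: not entailed.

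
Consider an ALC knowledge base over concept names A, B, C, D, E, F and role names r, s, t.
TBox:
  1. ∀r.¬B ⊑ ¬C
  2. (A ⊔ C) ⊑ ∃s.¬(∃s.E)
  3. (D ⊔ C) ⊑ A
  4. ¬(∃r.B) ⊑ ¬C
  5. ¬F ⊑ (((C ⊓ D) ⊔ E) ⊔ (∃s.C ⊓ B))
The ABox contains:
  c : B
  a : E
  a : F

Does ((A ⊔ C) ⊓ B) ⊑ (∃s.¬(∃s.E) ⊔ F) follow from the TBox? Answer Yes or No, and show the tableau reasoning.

1. ((A ⊔ C) ⊓ B) ⊑ (∃s.¬(∃s.E) ⊔ F)  ⇔  (((A ⊔ C) ⊓ B) ⊓ (∀s.∃s.E ⊓ ¬F)) unsat w.r.t. T
   all branches close; clash {C, ¬C} at x₀
2. Hence ((A ⊔ C) ⊓ B) ⊑ (∃s.¬(∃s.E) ⊔ F): entailed.

Yes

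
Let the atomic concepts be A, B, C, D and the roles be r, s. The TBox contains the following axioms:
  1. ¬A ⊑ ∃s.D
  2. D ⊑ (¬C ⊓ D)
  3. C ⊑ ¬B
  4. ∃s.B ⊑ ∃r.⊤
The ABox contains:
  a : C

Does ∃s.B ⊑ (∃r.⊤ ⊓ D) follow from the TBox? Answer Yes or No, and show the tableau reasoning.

1. ∃s.B ⊑ (∃r.⊤ ⊓ D)  ⇔  (∃s.B ⊓ (∀r.⊥ ⊔ ¬D)) unsat w.r.t. T
   apply at x₀: ∃s.B⊑∃r.⊤
   open: L(x₀) ⊇ {A, ¬C, ¬D, ∃r.⊤, ∃s.B} (+ ∃-successors)
2. Hence ∃s.B ⊑ (∃r.⊤ ⊓ D): not entailed.

No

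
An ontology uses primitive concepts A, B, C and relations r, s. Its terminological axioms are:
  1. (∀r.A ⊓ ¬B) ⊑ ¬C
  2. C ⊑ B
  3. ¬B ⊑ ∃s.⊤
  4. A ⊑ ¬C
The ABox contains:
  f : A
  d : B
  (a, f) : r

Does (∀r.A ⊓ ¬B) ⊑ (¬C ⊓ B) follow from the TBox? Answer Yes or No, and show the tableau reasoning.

1. (∀r.A ⊓ ¬B) ⊑ (¬C ⊓ B)  ⇔  ((∀r.A ⊓ ¬B) ⊓ (C ⊔ ¬B)) unsat w.r.t. T
   apply at x₀: (∀r.A ⊓ ¬B)⊑¬C; ¬B⊑∃s.⊤
   open: L(x₀) ⊇ {¬A, ¬B, ¬C, ∀r.A, ∃s.⊤} (+ ∃-successors)
2. Hence (∀r.A ⊓ ¬B) ⊑ (¬C ⊓ B): not entailed.

No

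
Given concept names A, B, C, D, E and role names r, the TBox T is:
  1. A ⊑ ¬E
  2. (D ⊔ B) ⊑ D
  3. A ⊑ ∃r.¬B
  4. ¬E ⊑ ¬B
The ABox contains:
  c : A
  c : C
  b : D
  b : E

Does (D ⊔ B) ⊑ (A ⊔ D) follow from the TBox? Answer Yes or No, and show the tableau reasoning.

Yes

1. (D ⊔ B) ⊑ (A ⊔ D)  ⇔  ((D ⊔ B) ⊓ (¬A ⊓ ¬D)) unsat w.r.t. T
   all branches close; clash {B, ¬B} at x₀
2. Hence (D ⊔ B) ⊑ (A ⊔ D): entailed.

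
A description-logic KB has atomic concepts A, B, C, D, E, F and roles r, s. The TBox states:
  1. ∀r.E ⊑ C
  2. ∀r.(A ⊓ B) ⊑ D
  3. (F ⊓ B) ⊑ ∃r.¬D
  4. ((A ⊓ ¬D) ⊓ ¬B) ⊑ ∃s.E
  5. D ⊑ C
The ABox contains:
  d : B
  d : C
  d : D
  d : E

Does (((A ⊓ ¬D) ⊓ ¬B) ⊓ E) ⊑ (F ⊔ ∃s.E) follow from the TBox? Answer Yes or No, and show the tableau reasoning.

1. (((A ⊓ ¬D) ⊓ ¬B) ⊓ E) ⊑ (F ⊔ ∃s.E)  ⇔  ((((A ⊓ ¬D) ⊓ ¬B) ⊓ E) ⊓ (¬F ⊓ ∀s.¬E)) unsat w.r.t. T
   all branches close; clash {D, ¬D} at x₀
2. Hence (((A ⊓ ¬D) ⊓ ¬B) ⊓ E) ⊑ (F ⊔ ∃s.E): entailed.

Yes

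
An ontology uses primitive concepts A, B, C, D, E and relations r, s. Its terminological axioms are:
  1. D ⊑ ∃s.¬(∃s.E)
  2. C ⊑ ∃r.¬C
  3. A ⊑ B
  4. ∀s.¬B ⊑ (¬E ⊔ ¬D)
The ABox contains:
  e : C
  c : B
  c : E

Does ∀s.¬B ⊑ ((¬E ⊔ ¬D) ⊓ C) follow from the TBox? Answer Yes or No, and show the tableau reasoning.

No

1. ∀s.¬B ⊑ ((¬E ⊔ ¬D) ⊓ C)  ⇔  (∀s.¬B ⊓ ((E ⊓ D) ⊔ ¬C)) unsat w.r.t. T
   apply at x₀: ∀s.¬B⊑(¬E ⊔ ¬D)
   open: L(x₀) ⊇ {¬A, ¬C, ¬D, ¬E, ∀s.¬B}
2. Hence ∀s.¬B ⊑ ((¬E ⊔ ¬D) ⊓ C): not entailed.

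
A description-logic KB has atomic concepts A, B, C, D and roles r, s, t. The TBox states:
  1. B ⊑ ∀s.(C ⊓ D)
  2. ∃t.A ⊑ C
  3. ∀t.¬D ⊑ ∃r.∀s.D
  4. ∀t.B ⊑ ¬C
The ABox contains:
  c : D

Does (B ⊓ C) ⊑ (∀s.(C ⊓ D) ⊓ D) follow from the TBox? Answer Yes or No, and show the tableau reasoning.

No

1. (B ⊓ C) ⊑ (∀s.(C ⊓ D) ⊓ D)  ⇔  ((B ⊓ C) ⊓ (∃s.(¬C ⊔ ¬D) ⊔ ¬D)) unsat w.r.t. T
   apply at x₀: B⊑∀s.(C ⊓ D)
   open: L(x₀) ⊇ {B, C, ¬D, ∀s.(C ⊓ D), ∃t.D, …} (+ ∃-successors)
2. Hence (B ⊓ C) ⊑ (∀s.(C ⊓ D) ⊓ D): not entailed.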